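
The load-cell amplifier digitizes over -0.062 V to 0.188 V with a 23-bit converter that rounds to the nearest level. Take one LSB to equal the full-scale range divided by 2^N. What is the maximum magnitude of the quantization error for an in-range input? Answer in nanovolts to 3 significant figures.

14.9 nV

Full-scale range = 0.188 V − (-0.062 V) = 0.25 V.
LSB = 0.25 V ÷ 2^23 = 0.25/8388608 V = 29.802 nV.
A rounding quantizer has |error| ≤ LSB/2 = 14.9 nV.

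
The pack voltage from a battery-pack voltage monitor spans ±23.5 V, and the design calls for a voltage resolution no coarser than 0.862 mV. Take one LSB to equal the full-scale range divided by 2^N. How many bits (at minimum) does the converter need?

Range = 23.5 − (-23.5) = 47 V.
Levels needed ≥ 47/0.862 mV = 54520. 2^16 = 65536 suffices, so N_min = 16.

16 bits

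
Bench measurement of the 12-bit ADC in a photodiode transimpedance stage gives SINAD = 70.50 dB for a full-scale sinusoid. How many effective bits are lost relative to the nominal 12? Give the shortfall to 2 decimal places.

0.58 bits

ENOB = (SINAD − 1.76)/6.02 = (70.50 − 1.76)/6.02 = 11.4186 bits.
12 − 11.4186 = 0.58 bits below nominal.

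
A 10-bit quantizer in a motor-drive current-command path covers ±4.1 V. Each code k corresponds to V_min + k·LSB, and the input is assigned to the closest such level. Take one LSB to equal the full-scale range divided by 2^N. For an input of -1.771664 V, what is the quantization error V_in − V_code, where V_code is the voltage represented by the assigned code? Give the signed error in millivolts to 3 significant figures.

The full-scale span is 4.1 − (-4.1) = 8.2 V. LSB = 8.2 V / 2^10 ≈ 8.008 mV.
(-1.771664 − (-4.1)) / LSB = 2.328336 × 1024/8.2 = 290.7581. Nearest integer: k = 291.
V_code = -4.1 + (291/1024) × 8.2 = -1.769726563 V.
Error = V_in − V_code = -1.771664 − (-1.769726563) = −1.94 mV.

−1.94 mV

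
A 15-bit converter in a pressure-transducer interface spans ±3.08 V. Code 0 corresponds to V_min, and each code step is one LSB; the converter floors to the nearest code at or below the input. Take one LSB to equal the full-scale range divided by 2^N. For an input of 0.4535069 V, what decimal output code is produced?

18796

The full-scale span is 3.08 − (-3.08) = 6.16 V. LSB = 6.16 V / 2^15 ≈ 188.0 µV.
V_in − V_min = 0.4535069 − (-3.08) = 3.5335069 V.
Divide by LSB: 3.5335069 × 32768/6.16 = 18796.4211.
Truncating gives code 18796.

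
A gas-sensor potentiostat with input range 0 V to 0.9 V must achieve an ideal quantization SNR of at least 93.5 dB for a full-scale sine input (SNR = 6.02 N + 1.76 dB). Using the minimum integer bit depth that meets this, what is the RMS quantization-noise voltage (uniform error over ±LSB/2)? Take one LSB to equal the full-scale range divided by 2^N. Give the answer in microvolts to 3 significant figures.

V_FS = 0.9 V.
Solving 6.02 N ≥ 93.5 − 1.76: N ≥ 15.239. Round up → N = 16.
LSB = 0.9 V / 2^16 = 13.733 µV.
V_rms = LSB/√12 = 3.96 µV.

3.96 µV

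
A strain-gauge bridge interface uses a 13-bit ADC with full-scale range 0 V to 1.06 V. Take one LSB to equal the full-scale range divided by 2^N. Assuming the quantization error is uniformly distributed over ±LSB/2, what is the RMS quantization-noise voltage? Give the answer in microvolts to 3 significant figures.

37.4 µV

V_FS = 1.06 V.
LSB = 1.06 V ÷ 2^13 = 1.06/8192 V = 129.39 µV.
For a uniform distribution on [−LSB/2, +LSB/2], V_rms = LSB/√12 = 129.39 µV/3.4641 = 37.4 µV.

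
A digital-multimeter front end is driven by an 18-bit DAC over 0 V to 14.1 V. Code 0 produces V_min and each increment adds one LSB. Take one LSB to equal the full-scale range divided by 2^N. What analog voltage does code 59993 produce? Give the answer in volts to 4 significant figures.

3.227 V

V_FS = 14.1 V. LSB = 14.1 V / 2^18.
V_out = V_min + code × LSB = 0 V + 59993 × 14.1 V / 262144
      = 0 V + 3.22686 V = 3.22686 V.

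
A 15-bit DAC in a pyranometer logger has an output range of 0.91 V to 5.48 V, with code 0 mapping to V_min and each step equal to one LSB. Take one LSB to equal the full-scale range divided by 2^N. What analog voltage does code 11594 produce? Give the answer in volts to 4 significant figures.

Span: 5.48 V − (0.91 V) = 4.57 V. LSB = 4.57 V / 2^15.
Output = V_min + (11594/32768) × range = 0.91 + 0.353821 × 4.57 V
      = 0.91 + 1.61696 = 2.52696 V.

2.527 V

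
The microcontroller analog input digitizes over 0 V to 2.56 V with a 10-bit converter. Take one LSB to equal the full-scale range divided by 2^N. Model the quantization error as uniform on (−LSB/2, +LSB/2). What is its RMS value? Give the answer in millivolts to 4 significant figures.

Range is 2.56 V.
Step size = 2.56/1024 V = 2.50000 mV.
RMS of a uniform error over width LSB is LSB/√12 = 0.7217 mV.

0.7217 mV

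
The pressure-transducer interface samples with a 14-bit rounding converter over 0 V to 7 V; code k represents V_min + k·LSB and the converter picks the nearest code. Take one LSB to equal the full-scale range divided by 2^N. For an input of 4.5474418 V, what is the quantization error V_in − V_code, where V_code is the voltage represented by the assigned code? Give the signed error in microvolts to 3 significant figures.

−166 µV

V_FS = 7 V. LSB = 7 V / 2^14 ≈ 427.2 µV.
(4.5474418 − (0)) / LSB = 4.5474418 × 16384/7 = 10643.6124. Nearest integer: k = 10644.
V_code = 0 + (10644/16384) × 7 = 4.5476074219 V.
V_in − V_code = 4.5474418 − (4.5476074219) = −166 µV.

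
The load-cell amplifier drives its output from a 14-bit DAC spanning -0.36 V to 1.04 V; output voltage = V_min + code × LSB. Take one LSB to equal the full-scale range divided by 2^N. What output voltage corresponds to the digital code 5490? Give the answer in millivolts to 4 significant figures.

Range = 1.04 − (-0.36) = 1.4 V. LSB = 1.4 V / 2^14.
V_out = -0.36 + 5490 × (1.4/16384) V
      = -0.36 + 0.469116 = 0.109116 V.

109.1 mV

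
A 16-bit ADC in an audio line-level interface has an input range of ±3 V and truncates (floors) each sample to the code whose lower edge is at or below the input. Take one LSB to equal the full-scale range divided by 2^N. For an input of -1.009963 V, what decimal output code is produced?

21736

Full-scale range = 3 V − (-3 V) = 6 V. LSB = 6 V / 2^16 ≈ 91.55 µV.
code = ⌊(V_in − V_min)/LSB⌋ = ⌊(V_in − V_min) × 2^16 / range⌋
     = ⌊(-1.009963 − (-3)) × 65536 / 6⌋ = ⌊1.990037 × 65536/6⌋
     = ⌊21736.511⌋ = 21736.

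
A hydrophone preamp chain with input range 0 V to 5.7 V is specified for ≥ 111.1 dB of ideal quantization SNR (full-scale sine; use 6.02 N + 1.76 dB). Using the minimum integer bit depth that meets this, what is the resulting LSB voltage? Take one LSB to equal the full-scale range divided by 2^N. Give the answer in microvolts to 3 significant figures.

Range is 5.7 V.
Required N = ⌈(111.1 − 1.76)/6.02⌉ = ⌈18.163⌉ = 19.
One LSB is 5.7 V / 524288 = 10.9 µV.

10.9 µV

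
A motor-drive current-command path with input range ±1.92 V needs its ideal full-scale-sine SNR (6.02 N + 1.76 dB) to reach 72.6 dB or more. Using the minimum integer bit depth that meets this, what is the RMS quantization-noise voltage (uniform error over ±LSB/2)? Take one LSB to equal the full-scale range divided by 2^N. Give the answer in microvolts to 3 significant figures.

271 µV

Span: 1.92 V − (-1.92 V) = 3.84 V.
Solving 6.02 N ≥ 72.6 − 1.76: N ≥ 11.767. Round up → N = 12.
LSB = 3.84 V ÷ 2^12 = 3.84/4096 V = 0.93750 mV.
RMS noise = LSB/√12 = 271 µV.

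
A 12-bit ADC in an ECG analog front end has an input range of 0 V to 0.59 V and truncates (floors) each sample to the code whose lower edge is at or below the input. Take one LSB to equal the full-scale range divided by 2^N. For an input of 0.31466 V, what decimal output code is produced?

2184

Span = 0.59 V. LSB = 0.59 V / 2^12 ≈ 144.0 µV.
V_in − V_min = 0.31466 − (0) = 0.31466 V.
Divide by LSB: 0.31466 × 4096/0.59 = 2184.4871.
Truncating gives code 2184.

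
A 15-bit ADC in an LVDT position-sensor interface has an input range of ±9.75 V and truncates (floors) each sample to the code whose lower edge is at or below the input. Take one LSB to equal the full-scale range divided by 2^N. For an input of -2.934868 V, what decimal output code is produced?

11452

The full-scale span is 9.75 − (-9.75) = 19.5 V. LSB = 19.5 V / 2^15 ≈ 0.5951 mV.
(V_in − V_min) × 2^15/range = (-2.934868 − (-9.75)) × 32768/19.5 = 11452.218.
Floor → code = 11452.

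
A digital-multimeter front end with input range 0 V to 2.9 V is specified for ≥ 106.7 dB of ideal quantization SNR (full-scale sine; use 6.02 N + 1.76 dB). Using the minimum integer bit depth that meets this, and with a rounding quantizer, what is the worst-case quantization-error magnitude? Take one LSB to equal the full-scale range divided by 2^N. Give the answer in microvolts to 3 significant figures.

Full-scale range = 2.9 V.
6.02 N + 1.76 ≥ 106.7 gives N ≥ 17.432, so the minimum integer is 18.
LSB = 2.9 V ÷ 2^18 = 2.9/262144 V = 11.063 µV.
Max error for round-to-nearest is LSB/2 = 5.53 µV.

5.53 µV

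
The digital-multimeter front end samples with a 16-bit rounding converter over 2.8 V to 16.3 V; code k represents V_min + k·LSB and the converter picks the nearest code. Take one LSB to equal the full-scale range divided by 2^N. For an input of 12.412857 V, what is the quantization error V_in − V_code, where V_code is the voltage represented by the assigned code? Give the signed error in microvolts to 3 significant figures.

−42.8 µV

Full-scale range = 16.3 V − (2.8 V) = 13.5 V. LSB = 13.5 V / 2^16 ≈ 206.0 µV.
(12.412857 − (2.8)) / LSB = 9.612857 × 65536/13.5 = 46665.7923. Nearest integer: k = 46666.
V_code = 2.8 + (46666/65536) × 13.5 = 12.412899780 V.
e = 12.412857 − (12.412899780) = −42.8 µV.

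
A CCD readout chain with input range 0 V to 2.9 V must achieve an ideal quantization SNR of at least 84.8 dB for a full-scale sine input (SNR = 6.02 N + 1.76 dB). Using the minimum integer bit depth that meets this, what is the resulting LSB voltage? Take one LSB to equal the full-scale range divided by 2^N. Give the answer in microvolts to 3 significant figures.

Span = 2.9 V.
6.02 N + 1.76 ≥ 84.8 gives N ≥ 13.794, so the minimum integer is 14.
LSB = 2.9 V ÷ 2^14 = 2.9/16384 V = 177 µV.

177 µV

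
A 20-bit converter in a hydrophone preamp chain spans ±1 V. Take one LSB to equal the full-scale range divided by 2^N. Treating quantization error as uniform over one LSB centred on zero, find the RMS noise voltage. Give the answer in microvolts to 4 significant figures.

0.5506 µV

Span: 1 V − (-1 V) = 2 V.
One LSB is 2 V / 1048576 = 1.90735 µV.
RMS of a uniform error over width LSB is LSB/√12 = 0.5506 µV.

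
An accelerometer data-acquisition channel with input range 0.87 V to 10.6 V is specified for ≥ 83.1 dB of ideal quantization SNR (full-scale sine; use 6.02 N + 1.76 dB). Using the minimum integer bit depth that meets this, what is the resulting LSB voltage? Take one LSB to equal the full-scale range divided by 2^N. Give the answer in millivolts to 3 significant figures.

Full-scale range = 10.6 V − (0.87 V) = 9.73 V.
N ≥ (83.1 − 1.76)/6.02 = 13.512 → N_min = 14.
Step size = 9.73/16384 V = 0.594 mV.

0.594 mV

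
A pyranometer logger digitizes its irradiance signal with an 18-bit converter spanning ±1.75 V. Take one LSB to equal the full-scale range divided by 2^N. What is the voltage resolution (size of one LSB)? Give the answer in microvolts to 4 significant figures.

Span: 1.75 V − (-1.75 V) = 3.5 V.
2^18 = 262144 levels.
LSB = 3.5 V ÷ 2^18 = 3.5/262144 V = 13.35 µV.

13.35 µV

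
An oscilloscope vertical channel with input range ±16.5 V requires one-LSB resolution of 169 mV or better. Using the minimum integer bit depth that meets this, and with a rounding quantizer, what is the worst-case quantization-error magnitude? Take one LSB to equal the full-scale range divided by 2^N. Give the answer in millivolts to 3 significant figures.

The full-scale span is 16.5 − (-16.5) = 33 V.
Need 2^N ≥ 33 V / 169 mV = 195.3 → N_min = 8.
Step size = 33/256 V = 128.91 mV.
|e|_max = LSB/2 = 64.5 mV.

64.5 mV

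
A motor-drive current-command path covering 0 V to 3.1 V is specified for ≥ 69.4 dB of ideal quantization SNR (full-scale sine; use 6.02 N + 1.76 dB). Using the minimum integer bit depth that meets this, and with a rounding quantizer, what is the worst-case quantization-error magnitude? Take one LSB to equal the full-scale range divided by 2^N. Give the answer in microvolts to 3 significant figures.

378 µV

Span = 3.1 V.
N ≥ (69.4 − 1.76)/6.02 = 11.236 → N_min = 12.
Step size = 3.1/4096 V = 0.75684 mV.
|e|_max = LSB/2 = 378 µV.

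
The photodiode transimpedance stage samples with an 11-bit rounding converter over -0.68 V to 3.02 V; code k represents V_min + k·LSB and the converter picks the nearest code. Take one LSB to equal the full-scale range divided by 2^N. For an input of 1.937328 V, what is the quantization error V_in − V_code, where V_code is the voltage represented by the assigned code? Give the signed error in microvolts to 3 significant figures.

−494 µV

Range = 3.02 − (-0.68) = 3.7 V. LSB = 3.7 V / 2^11 ≈ 1.807 mV.
(1.937328 − (-0.68)) / LSB = 2.617328 × 2048/3.7 = 1448.7264. Nearest integer: k = 1449.
Reconstructed level: -0.68 + 1449 × 3.7/2048 V = 1.937822266 V.
Error = V_in − V_code = 1.937328 − (1.937822266) = −494 µV.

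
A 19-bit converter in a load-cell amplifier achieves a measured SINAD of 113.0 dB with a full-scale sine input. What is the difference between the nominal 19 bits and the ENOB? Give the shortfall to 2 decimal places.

Effective bits = (113.0 − 1.76)/6.02 = 18.4784.
Lost resolution: 19 − 18.4784 = 0.5216 bits.

0.52 bits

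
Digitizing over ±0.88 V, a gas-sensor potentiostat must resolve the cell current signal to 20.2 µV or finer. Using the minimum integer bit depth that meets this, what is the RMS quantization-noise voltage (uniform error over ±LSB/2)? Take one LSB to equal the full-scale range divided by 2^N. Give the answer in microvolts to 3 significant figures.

The full-scale span is 0.88 − (-0.88) = 1.76 V.
Levels needed ≥ 1.76/20.2 µV = 87130. 2^17 = 131072 suffices, so N_min = 17.
LSB = 1.76 V / 2^17 = 13.428 µV.
V_rms = LSB/√12 = 3.88 µV.

3.88 µV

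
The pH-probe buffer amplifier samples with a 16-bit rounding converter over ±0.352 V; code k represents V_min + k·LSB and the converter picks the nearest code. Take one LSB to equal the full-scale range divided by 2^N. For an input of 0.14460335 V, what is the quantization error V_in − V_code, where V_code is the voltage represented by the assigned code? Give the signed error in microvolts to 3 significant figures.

Span: 0.352 V − (-0.352 V) = 0.704 V. LSB = 0.704 V / 2^16 ≈ 10.74 µV.
Position in LSBs: (0.14460335 − (-0.352)) × 65536/0.704 = 46229.2573; rounding gives k = 46229.
Reconstructed level: -0.352 + 46229 × 0.704/65536 V = 0.14460058594 V.
e = 0.14460335 − (0.14460058594) = +2.76 µV.

+2.76 µV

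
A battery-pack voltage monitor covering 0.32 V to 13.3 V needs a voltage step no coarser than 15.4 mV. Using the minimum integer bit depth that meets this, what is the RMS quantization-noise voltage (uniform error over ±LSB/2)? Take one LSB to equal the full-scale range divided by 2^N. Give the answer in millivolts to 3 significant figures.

3.66 mV

Range = 13.3 − (0.32) = 12.98 V.
Required number of levels: 12.98/15.4 mV = 842.86; smallest N with 2^N ≥ that is 10.
Step size = 12.98/1024 V = 12.676 mV.
RMS noise = LSB/√12 = 3.66 mV.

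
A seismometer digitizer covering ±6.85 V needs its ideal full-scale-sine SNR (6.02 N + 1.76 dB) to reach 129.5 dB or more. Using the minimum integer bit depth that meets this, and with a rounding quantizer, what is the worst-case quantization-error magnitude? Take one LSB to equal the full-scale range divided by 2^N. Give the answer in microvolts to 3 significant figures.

1.63 µV

Range = 6.85 − (-6.85) = 13.7 V.
6.02 N + 1.76 ≥ 129.5 gives N ≥ 21.219, so the minimum integer is 22.
Step size = 13.7/4194304 V = 3.2663 µV.
Half an LSB is 1.63 µV.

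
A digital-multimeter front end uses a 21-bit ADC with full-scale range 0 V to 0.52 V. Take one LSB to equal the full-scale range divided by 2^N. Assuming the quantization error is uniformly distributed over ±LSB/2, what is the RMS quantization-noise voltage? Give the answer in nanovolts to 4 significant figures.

71.58 nV

Range is 0.52 V.
Step size = 0.52/2097152 V = 247.955 nV.
RMS of a uniform error over width LSB is LSB/√12 = 71.58 nV.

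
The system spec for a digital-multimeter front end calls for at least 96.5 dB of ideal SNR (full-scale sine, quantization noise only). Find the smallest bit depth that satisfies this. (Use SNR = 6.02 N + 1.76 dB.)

Required N = ⌈(96.5 − 1.76)/6.02⌉ = ⌈15.738⌉ = 16.

16 bits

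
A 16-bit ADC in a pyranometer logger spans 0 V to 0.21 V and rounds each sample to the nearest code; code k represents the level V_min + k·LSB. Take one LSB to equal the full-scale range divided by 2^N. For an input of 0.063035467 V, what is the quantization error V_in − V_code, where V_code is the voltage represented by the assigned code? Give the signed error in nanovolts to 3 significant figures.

V_FS = 0.21 V. LSB = 0.21 V / 2^16 ≈ 3.204 µV.
Position in LSBs: (0.063035467 − (0)) × 65536/0.21 = 19671.8684; rounding gives k = 19672.
Reconstructed level: 0 + 19672 × 0.21/65536 V = 0.063035888672 V.
e = 0.063035467 − (0.063035888672) = −422 nV.

−422 nV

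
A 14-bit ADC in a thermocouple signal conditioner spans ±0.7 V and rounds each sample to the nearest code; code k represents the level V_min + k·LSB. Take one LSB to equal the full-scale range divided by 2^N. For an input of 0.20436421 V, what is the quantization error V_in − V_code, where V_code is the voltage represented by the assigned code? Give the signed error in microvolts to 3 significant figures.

Span: 0.7 V − (-0.7 V) = 1.4 V. LSB = 1.4 V / 2^14 ≈ 85.45 µV.
(0.20436421 − (-0.7)) / LSB = 0.90436421 × 16384/1.4 = 10583.6452. Nearest integer: k = 10584.
V_code = -0.7 + (10584/16384) × 1.4 = 0.20439453125 V.
e = 0.20436421 − (0.20439453125) = −30.3 µV.

−30.3 µV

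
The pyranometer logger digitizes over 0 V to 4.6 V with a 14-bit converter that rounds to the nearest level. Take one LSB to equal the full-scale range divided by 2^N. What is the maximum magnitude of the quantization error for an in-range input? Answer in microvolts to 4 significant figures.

Full-scale range = 4.6 V.
Step size = 4.6/16384 V = 280.762 µV.
A rounding quantizer has |error| ≤ LSB/2 = 140.4 µV.

140.4 µV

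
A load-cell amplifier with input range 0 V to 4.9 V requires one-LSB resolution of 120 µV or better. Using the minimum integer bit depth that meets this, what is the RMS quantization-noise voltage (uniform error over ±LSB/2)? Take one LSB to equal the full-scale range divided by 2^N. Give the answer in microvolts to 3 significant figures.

21.6 µV

Range is 4.9 V.
Required number of levels: 4.9/120 µV = 40833; smallest N with 2^N ≥ that is 16.
One LSB is 4.9 V / 65536 = 74.768 µV.
σ_q = LSB/√12 = 74.768 µV/3.4641 = 21.6 µV.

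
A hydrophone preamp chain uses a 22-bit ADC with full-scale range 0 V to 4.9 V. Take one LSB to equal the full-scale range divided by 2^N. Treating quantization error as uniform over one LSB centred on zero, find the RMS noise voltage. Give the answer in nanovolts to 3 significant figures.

337 nV

V_FS = 4.9 V.
LSB = 4.9 V ÷ 2^22 = 4.9/4194304 V = 1.1683 µV.
RMS of a uniform error over width LSB is LSB/√12 = 337 nV.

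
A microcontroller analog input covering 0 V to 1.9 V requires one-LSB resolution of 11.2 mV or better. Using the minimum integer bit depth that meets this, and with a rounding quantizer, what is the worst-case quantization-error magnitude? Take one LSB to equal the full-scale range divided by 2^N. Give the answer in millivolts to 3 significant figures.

Full-scale range = 1.9 V.
Need 2^N ≥ 1.9 V / 11.2 mV = 169.6 → N_min = 8.
One LSB is 1.9 V / 256 = 7.4219 mV.
Max error for round-to-nearest is LSB/2 = 3.71 mV.

3.71 mV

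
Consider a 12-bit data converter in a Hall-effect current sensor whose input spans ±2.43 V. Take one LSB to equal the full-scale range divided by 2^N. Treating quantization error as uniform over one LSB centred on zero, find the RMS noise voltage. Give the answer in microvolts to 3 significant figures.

Range = 2.43 − (-2.43) = 4.86 V.
One LSB is 4.86 V / 4096 = 1.1865 mV.
For a uniform distribution on [−LSB/2, +LSB/2], V_rms = LSB/√12 = 1.1865 mV/3.4641 = 343 µV.

343 µV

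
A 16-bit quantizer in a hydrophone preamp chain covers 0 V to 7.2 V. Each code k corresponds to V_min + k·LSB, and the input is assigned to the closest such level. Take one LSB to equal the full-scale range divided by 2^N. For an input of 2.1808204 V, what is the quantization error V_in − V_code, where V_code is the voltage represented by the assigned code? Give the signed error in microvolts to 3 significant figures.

+34.3 µV

Full-scale range = 7.2 V. LSB = 7.2 V / 2^16 ≈ 109.9 µV.
Position in LSBs: (2.1808204 − (0)) × 65536/7.2 = 19850.3119; rounding gives k = 19850.
V_code = 0 + (19850/65536) × 7.2 = 2.1807861328 V.
e = 2.1808204 − (2.1807861328) = +34.3 µV.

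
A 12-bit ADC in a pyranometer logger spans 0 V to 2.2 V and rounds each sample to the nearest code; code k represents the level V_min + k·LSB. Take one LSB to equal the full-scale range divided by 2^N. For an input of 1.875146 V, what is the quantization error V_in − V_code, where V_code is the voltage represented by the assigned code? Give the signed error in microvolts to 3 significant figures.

Span = 2.2 V. LSB = 2.2 V / 2^12 ≈ 0.5371 mV.
(V_in − V_min)/LSB = (1.875146 − (0)) × 4096/2.2 = 3491.1809 → nearest code k = 3491.
Reconstructed level: 0 + 3491 × 2.2/4096 V = 1.875048828 V.
Error = V_in − V_code = 1.875146 − (1.875048828) = +97.2 µV.

+97.2 µV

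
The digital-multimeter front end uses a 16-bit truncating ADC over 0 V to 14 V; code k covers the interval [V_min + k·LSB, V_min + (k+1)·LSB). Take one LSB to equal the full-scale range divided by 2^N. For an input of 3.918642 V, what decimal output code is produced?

V_FS = 14 V. LSB = 14 V / 2^16 ≈ 213.6 µV.
code = ⌊(V_in − V_min)/LSB⌋ = ⌊(V_in − V_min) × 2^16 / range⌋
     = ⌊(3.918642 − (0)) × 65536 / 14⌋ = ⌊3.918642 × 65536/14⌋
     = ⌊18343.723⌋ = 18343.

18343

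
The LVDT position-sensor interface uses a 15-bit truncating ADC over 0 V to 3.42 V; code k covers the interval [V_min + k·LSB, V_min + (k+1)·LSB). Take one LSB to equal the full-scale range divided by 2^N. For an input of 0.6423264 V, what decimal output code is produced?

Full-scale range = 3.42 V. LSB = 3.42 V / 2^15 ≈ 104.4 µV.
code = ⌊(V_in − V_min)/LSB⌋ = ⌊(V_in − V_min) × 2^15 / range⌋
     = ⌊(0.6423264 − (0)) × 32768 / 3.42⌋ = ⌊0.6423264 × 32768/3.42⌋
     = ⌊6154.313⌋ = 6154.

6154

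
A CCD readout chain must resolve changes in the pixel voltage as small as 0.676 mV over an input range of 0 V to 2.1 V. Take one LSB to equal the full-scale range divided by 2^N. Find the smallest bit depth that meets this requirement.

12 bits

Full-scale range = 2.1 V.
Levels needed ≥ 2.1/0.676 mV = 3107. 2^12 = 4096 suffices, so N_min = 12.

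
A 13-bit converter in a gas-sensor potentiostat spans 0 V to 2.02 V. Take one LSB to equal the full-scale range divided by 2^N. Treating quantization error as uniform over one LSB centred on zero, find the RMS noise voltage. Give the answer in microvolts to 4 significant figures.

Span = 2.02 V.
Step size = 2.02/8192 V = 246.582 µV.
RMS of a uniform error over width LSB is LSB/√12 = 71.18 µV.

71.18 µV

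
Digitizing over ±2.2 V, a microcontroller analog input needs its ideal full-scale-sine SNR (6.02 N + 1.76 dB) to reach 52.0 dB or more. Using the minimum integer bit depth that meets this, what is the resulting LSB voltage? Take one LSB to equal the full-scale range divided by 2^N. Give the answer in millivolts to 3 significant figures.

Range = 2.2 − (-2.2) = 4.4 V.
N ≥ (52.0 − 1.76)/6.02 = 8.346 → N_min = 9.
LSB = 4.4 V ÷ 2^9 = 4.4/512 V = 8.59 mV.

8.59 mV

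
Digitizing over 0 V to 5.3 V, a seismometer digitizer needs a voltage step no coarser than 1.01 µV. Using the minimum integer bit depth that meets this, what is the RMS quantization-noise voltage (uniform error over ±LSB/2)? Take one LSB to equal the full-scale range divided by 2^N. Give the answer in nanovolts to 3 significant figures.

182 nV

V_FS = 5.3 V.
Levels needed ≥ 5.3/1.01 µV = 5.248e6. 2^23 = 8388608 suffices, so N_min = 23.
Step size = 5.3/8388608 V = 0.63181 µV.
σ_q = LSB/√12 = 0.63181 µV/3.4641 = 182 nV.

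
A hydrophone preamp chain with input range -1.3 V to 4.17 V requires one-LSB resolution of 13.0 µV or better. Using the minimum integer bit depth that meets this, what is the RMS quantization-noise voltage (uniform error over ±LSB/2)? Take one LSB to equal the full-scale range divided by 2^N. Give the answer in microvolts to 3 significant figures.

3.01 µV

Range = 4.17 − (-1.3) = 5.47 V.
Need 2^N ≥ 5.47 V / 13.0 µV = 420800 → N_min = 19.
Step size = 5.47/524288 V = 10.433 µV.
σ_q = LSB/√12 = 10.433 µV/3.4641 = 3.01 µV.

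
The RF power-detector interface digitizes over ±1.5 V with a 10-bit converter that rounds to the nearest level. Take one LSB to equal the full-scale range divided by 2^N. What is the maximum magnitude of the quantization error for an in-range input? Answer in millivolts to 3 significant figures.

Range = 1.5 − (-1.5) = 3 V.
LSB = 3 V / 2^10 = 2.9297 mV.
Worst-case error for round-to-nearest is half an LSB: 1.46 mV.

1.46 mV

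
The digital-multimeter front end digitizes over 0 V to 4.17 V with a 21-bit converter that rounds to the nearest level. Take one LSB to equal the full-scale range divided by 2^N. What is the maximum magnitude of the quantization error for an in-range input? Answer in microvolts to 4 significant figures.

0.9942 µV

Range is 4.17 V.
LSB = 4.17 V ÷ 2^21 = 4.17/2097152 V = 1.98841 µV.
Worst-case error for round-to-nearest is half an LSB: 0.9942 µV.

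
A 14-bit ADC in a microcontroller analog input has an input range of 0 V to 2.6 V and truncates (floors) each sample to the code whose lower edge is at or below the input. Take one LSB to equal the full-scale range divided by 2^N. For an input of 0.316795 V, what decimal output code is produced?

1996

V_FS = 2.6 V. LSB = 2.6 V / 2^14 ≈ 158.7 µV.
(V_in − V_min) × 2^14/range = (0.316795 − (0)) × 16384/2.6 = 1996.296.
Floor → code = 1996.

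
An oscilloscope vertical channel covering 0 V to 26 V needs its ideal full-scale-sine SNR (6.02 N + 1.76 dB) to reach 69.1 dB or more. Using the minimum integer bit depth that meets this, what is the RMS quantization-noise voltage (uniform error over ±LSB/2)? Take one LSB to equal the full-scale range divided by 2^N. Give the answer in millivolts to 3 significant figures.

1.83 mV

V_FS = 26 V.
Required N = ⌈(69.1 − 1.76)/6.02⌉ = ⌈11.186⌉ = 12.
LSB = 26 V / 2^12 = 6.3477 mV.
V_rms = LSB/√12 = 1.83 mV.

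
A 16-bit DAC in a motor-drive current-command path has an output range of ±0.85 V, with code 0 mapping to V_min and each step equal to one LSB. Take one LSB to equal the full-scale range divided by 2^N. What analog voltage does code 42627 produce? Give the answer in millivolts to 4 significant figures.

Span: 0.85 V − (-0.85 V) = 1.7 V. LSB = 1.7 V / 2^16.
V_out = V_min + code × LSB = -0.85 V + 42627 × 1.7 V / 65536
      = -0.85 + 1.10574 = 0.255742 V.

255.7 mV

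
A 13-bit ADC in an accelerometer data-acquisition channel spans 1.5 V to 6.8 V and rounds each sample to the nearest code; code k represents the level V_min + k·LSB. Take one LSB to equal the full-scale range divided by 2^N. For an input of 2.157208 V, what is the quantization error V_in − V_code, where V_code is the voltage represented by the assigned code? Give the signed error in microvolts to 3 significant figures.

Full-scale range = 6.8 V − (1.5 V) = 5.3 V. LSB = 5.3 V / 2^13 ≈ 0.6470 mV.
Position in LSBs: (2.157208 − (1.5)) × 8192/5.3 = 1015.8204; rounding gives k = 1016.
V_code = V_min + k × range/2^13 = 1.5 + 1016 × 5.3/8192 = 2.157324219 V.
e = 2.157208 − (2.157324219) = −116 µV.

−116 µV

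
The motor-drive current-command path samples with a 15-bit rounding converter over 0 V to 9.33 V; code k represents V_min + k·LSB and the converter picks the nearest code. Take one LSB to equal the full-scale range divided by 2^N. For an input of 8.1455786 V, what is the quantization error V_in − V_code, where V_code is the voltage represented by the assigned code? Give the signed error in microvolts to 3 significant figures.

+51.3 µV

Full-scale range = 9.33 V. LSB = 9.33 V / 2^15 ≈ 284.7 µV.
(8.1455786 − (0)) / LSB = 8.1455786 × 32768/9.33 = 28608.1800. Nearest integer: k = 28608.
V_code = 0 + (28608/32768) × 9.33 = 8.1455273438 V.
Error = V_in − V_code = 8.1455786 − (8.1455273438) = +51.3 µV.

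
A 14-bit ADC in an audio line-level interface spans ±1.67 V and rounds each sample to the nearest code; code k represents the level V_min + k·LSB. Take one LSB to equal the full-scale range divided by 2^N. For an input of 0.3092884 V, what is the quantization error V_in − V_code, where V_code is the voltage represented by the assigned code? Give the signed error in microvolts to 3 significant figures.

+36.7 µV

Span: 1.67 V − (-1.67 V) = 3.34 V. LSB = 3.34 V / 2^14 ≈ 203.9 µV.
(V_in − V_min)/LSB = (0.3092884 − (-1.67)) × 16384/3.34 = 9709.1800 → nearest code k = 9709.
Reconstructed level: -1.67 + 9709 × 3.34/16384 V = 0.30925170898 V.
Error = V_in − V_code = 0.3092884 − (0.30925170898) = +36.7 µV.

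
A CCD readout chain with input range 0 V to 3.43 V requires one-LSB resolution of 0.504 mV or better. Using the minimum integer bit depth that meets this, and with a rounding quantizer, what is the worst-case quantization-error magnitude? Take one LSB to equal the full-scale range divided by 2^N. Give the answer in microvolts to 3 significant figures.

Span = 3.43 V.
Levels needed ≥ 3.43/0.504 mV = 6806. 2^13 = 8192 suffices, so N_min = 13.
LSB = 3.43 V ÷ 2^13 = 3.43/8192 V = 418.70 µV.
|e|_max = LSB/2 = 209 µV.

209 µV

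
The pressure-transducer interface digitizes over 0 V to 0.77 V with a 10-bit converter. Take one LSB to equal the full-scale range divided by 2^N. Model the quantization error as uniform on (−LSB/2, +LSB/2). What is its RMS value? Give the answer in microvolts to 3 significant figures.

217 µV

V_FS = 0.77 V.
Step size = 0.77/1024 V = 0.75195 mV.
RMS of a uniform error over width LSB is LSB/√12 = 217 µV.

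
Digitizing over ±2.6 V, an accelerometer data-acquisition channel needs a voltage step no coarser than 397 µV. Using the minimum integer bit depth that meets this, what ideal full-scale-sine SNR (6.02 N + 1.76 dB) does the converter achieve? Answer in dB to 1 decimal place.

86.0 dB

Full-scale range = 2.6 V − (-2.6 V) = 5.2 V.
Levels needed ≥ 5.2/397 µV = 13100. 2^14 = 16384 suffices, so N_min = 14.
Ideal SNR at N = 14: 6.02·14 + 1.76 = 86.0 dB.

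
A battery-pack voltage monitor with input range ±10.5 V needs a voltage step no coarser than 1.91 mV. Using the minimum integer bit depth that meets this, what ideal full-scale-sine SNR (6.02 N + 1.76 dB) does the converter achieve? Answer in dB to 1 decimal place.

Span: 10.5 V − (-10.5 V) = 21 V.
Levels needed ≥ 21/1.91 mV = 10990. 2^14 = 16384 suffices, so N_min = 14.
SNR = 6.02 × 14 + 1.76 = 86.04 dB.

86.0 dB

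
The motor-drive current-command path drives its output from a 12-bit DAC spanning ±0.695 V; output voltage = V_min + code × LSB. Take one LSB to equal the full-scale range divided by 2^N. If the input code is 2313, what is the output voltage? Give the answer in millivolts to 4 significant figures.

89.93 mV

The full-scale span is 0.695 − (-0.695) = 1.39 V. LSB = 1.39 V / 2^12.
V_out = -0.695 + 2313 × (1.39/4096) V
      = -0.695 V + 0.784929 V = 0.0899292 V.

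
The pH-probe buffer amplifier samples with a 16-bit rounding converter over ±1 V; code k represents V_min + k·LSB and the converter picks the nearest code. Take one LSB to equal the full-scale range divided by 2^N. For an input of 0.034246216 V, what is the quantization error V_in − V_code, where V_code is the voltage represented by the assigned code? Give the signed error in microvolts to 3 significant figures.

Span: 1 V − (-1 V) = 2 V. LSB = 2 V / 2^16 ≈ 30.52 µV.
Position in LSBs: (0.034246216 − (-1)) × 65536/2 = 33890.1800; rounding gives k = 33890.
Reconstructed level: -1 + 33890 × 2/65536 V = 0.034240722656 V.
e = 0.034246216 − (0.034240722656) = +5.49 µV.

+5.49 µV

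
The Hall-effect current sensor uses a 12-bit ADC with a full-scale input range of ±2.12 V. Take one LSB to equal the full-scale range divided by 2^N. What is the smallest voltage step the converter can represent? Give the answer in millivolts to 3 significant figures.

1.04 mV

The full-scale span is 2.12 − (-2.12) = 4.24 V.
There are 2^12 = 4096 steps.
LSB = 4.24 V ÷ 2^12 = 4.24/4096 V = 1.04 mV.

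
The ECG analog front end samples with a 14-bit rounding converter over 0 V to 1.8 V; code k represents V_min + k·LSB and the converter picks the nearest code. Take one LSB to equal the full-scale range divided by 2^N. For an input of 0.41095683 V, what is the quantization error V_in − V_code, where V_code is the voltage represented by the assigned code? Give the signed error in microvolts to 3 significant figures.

Full-scale range = 1.8 V. LSB = 1.8 V / 2^14 ≈ 109.9 µV.
(V_in − V_min)/LSB = (0.41095683 − (0)) × 16384/1.8 = 3740.6204 → nearest code k = 3741.
Reconstructed level: 0 + 3741 × 1.8/16384 V = 0.41099853516 V.
V_in − V_code = 0.41095683 − (0.41099853516) = −41.7 µV.

−41.7 µV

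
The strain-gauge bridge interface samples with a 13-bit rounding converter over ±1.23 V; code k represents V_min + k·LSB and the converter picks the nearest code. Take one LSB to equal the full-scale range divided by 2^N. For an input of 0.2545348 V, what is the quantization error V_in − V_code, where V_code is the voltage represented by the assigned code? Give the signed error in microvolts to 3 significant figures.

−114 µV

Range = 1.23 − (-1.23) = 2.46 V. LSB = 2.46 V / 2^13 ≈ 300.3 µV.
(0.2545348 − (-1.23)) / LSB = 1.4845348 × 8192/2.46 = 4943.6216. Nearest integer: k = 4944.
V_code = -1.23 + (4944/8192) × 2.46 = 0.2546484375 V.
e = 0.2545348 − (0.2546484375) = −114 µV.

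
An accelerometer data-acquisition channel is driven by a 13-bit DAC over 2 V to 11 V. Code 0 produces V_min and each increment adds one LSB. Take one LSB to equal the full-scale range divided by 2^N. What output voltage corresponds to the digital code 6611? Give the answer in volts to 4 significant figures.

9.263 V

Range = 11 − (2) = 9 V. LSB = 9 V / 2^13.
V_out = V_min + code × LSB = 2 V + 6611 × 9 V / 8192
      = 2 + 7.26306 = 9.26306 V.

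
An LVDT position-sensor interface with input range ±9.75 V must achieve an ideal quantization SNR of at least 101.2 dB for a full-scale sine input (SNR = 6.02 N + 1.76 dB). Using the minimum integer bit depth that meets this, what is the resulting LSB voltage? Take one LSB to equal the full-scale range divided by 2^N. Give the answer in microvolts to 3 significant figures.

149 µV

Range = 9.75 − (-9.75) = 19.5 V.
Solving 6.02 N ≥ 101.2 − 1.76: N ≥ 16.518. Round up → N = 17.
Step size = 19.5/131072 V = 149 µV.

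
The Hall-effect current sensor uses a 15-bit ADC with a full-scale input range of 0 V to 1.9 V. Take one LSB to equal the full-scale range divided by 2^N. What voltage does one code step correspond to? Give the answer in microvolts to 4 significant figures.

Range is 1.9 V.
Number of codes = 2^15 = 32768.
LSB = 1.9 V ÷ 2^15 = 1.9/32768 V = 57.98 µV.

57.98 µV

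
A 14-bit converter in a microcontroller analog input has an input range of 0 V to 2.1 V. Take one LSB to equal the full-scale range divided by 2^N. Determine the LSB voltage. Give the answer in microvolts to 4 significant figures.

128.2 µV

Full-scale range = 2.1 V.
Number of codes = 2^14 = 16384.
One LSB is 2.1 V / 16384 = 128.2 µV.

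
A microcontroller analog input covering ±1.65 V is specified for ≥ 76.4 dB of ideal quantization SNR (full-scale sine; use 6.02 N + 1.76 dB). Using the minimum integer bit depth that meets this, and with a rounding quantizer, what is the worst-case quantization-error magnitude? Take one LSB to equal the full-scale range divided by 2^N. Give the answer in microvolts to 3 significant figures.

201 µV

The full-scale span is 1.65 − (-1.65) = 3.3 V.
N ≥ (76.4 − 1.76)/6.02 = 12.399 → N_min = 13.
LSB = 3.3 V / 2^13 = 402.83 µV.
Max error for round-to-nearest is LSB/2 = 201 µV.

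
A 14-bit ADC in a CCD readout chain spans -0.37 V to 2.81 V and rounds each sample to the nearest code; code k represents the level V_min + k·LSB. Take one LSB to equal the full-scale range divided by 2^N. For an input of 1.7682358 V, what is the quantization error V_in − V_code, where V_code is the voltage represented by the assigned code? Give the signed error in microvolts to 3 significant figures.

The full-scale span is 2.81 − (-0.37) = 3.18 V. LSB = 3.18 V / 2^14 ≈ 194.1 µV.
Position in LSBs: (1.7682358 − (-0.37)) × 16384/3.18 = 11016.6212; rounding gives k = 11017.
V_code = -0.37 + (11017/16384) × 3.18 = 1.7683093262 V.
Error = V_in − V_code = 1.7682358 − (1.7683093262) = −73.5 µV.

−73.5 µV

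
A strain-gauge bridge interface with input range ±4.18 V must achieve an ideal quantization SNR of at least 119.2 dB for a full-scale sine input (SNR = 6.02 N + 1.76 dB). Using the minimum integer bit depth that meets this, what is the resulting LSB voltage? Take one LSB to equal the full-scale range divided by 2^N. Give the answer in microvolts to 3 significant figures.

7.97 µV

Full-scale range = 4.18 V − (-4.18 V) = 8.36 V.
6.02 N + 1.76 ≥ 119.2 gives N ≥ 19.508, so the minimum integer is 20.
One LSB is 8.36 V / 1048576 = 7.97 µV.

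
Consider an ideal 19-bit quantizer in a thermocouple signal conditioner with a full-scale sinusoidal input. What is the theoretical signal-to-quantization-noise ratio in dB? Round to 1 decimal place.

SNR = 6.02·19 + 1.76 = 116.14 dB.

116.1 dB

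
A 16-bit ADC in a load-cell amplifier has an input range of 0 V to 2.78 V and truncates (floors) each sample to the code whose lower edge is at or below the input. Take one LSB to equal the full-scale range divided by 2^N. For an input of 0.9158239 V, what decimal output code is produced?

Full-scale range = 2.78 V. LSB = 2.78 V / 2^16 ≈ 42.42 µV.
code = ⌊(V_in − V_min)/LSB⌋ = ⌊(V_in − V_min) × 2^16 / range⌋
     = ⌊(0.9158239 − (0)) × 65536 / 2.78⌋ = ⌊0.9158239 × 65536/2.78⌋
     = ⌊21589.725⌋ = 21589.

21589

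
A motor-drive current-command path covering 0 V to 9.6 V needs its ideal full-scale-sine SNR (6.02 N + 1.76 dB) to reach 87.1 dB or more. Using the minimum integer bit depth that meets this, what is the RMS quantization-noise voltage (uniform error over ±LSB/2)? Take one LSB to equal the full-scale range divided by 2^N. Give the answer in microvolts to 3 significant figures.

84.6 µV

Full-scale range = 9.6 V.
N ≥ (87.1 − 1.76)/6.02 = 14.176 → N_min = 15.
One LSB is 9.6 V / 32768 = 292.97 µV.
σ_q = LSB/√12 = 292.97 µV/3.4641 = 84.6 µV.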